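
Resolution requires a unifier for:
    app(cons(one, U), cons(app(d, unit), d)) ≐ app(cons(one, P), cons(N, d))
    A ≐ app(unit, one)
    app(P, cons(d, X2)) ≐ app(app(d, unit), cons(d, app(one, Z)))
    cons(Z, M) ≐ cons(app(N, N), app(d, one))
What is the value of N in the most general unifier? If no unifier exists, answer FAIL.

app(d, unit)

Decompose app/2: cons(one, U) ≐ cons(one, P),  cons(app(d, unit), d) ≐ cons(N, d).
Decompose cons/2: one ≐ one,  U ≐ P.
Delete trivial equation one ≐ one.
Bind U := P; no other remaining equation mentions U.
Decompose cons/2: app(d, unit) ≐ N,  d ≐ d.
Bind N := app(d, unit); substituting into the one remaining equation that mentions N gives: cons(Z, M) ≐ cons(app(app(d, unit), app(d, unit)), app(d, one)).
Delete trivial equation d ≐ d.
Bind A := app(unit, one); no other remaining equation mentions A.
Decompose app/2: P ≐ app(d, unit),  cons(d, X2) ≐ cons(d, app(one, Z)).
Bind P := app(d, unit); no other remaining equation mentions P. Substituting into the earlier binding gives U := app(d, unit).
Decompose cons/2: d ≐ d,  X2 ≐ app(one, Z).
Delete trivial equation d ≐ d.
Bind X2 := app(one, Z); no other remaining equation mentions X2.
Decompose cons/2: Z ≐ app(app(d, unit), app(d, unit)),  M ≐ app(d, one).
Bind Z := app(app(d, unit), app(d, unit)); no other remaining equation mentions Z. Substituting into the earlier binding gives X2 := app(one, app(app(d, unit), app(d, unit))).
Bind M := app(d, one).
MGU = { U := app(d, unit), N := app(d, unit), A := app(unit, one), P := app(d, unit), X2 := app(one, app(app(d, unit), app(d, unit))), Z := app(app(d, unit), app(d, unit)), M := app(d, one) }, so N := app(d, unit).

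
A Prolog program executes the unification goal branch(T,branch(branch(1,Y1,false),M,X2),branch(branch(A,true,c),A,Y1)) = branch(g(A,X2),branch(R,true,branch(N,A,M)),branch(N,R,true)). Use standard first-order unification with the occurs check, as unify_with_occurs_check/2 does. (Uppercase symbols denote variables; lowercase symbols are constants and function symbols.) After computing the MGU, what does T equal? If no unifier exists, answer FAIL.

g(branch(1,true,false),branch(branch(branch(1,true,false),true,c),branch(1,true,false),true))

Decompose branch/3: T = g(A,X2),  branch(branch(1,Y1,false),M,X2) = branch(R,true,branch(N,A,M)),  branch(branch(A,true,c),A,Y1) = branch(N,R,true).
Bind T := g(A,X2); no other remaining equation mentions T.
Decompose branch/3: branch(1,Y1,false) = R,  M = true,  X2 = branch(N,A,M).
Bind R := branch(1,Y1,false); substituting into the one remaining equation that mentions R gives: branch(branch(A,true,c),A,Y1) = branch(N,branch(1,Y1,false),true).
Bind M := true; substituting into the one remaining equation that mentions M gives: X2 = branch(N,A,true).
Bind X2 := branch(N,A,true); no other remaining equation mentions X2. Substituting into the earlier binding gives T := g(A,branch(N,A,true)).
Decompose branch/3: branch(A,true,c) = N,  A = branch(1,Y1,false),  Y1 = true.
Bind N := branch(A,true,c); no other remaining equation mentions N. Substituting into the earlier bindings gives T := g(A,branch(branch(A,true,c),A,true)), X2 := branch(branch(A,true,c),A,true).
Bind A := branch(1,Y1,false); no other remaining equation mentions A. Substituting into the earlier bindings gives T := g(branch(1,Y1,false),branch(branch(branch(1,Y1,false),true,c),branch(1,Y1,false),true)), X2 := branch(branch(branch(1,Y1,false),true,c),branch(1,Y1,false),true), N := branch(branch(1,Y1,false),true,c).
Bind Y1 := true. Substituting into the earlier bindings gives T := g(branch(1,true,false),branch(branch(branch(1,true,false),true,c),branch(1,true,false),true)), R := branch(1,true,false), X2 := branch(branch(branch(1,true,false),true,c),branch(1,true,false),true), N := branch(branch(1,true,false),true,c), A := branch(1,true,false).
MGU = { T -> g(branch(1,true,false),branch(branch(branch(1,true,false),true,c),branch(1,true,false),true)), R -> branch(1,true,false), M -> true, X2 -> branch(branch(branch(1,true,false),true,c),branch(1,true,false),true), N -> branch(branch(1,true,false),true,c), A -> branch(1,true,false), Y1 -> true }, so T -> g(branch(1,true,false),branch(branch(branch(1,true,false),true,c),branch(1,true,false),true)).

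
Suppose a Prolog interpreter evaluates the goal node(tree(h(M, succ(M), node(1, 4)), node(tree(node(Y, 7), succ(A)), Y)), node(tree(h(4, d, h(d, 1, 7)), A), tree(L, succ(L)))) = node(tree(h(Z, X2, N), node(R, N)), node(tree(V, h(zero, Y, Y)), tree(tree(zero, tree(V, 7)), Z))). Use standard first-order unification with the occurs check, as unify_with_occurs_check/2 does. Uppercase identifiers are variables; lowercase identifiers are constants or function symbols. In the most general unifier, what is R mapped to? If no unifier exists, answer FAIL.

tree(node(node(1, 4), 7), succ(h(zero, node(1, 4), node(1, 4))))

Decompose node/2: tree(h(M, succ(M), node(1, 4)), node(tree(node(Y, 7), succ(A)), Y)) = tree(h(Z, X2, N), node(R, N)),  node(tree(h(4, d, h(d, 1, 7)), A), tree(L, succ(L))) = node(tree(V, h(zero, Y, Y)), tree(tree(zero, tree(V, 7)), Z)).
Decompose tree/2: h(M, succ(M), node(1, 4)) = h(Z, X2, N),  node(tree(node(Y, 7), succ(A)), Y) = node(R, N).
Decompose h/3: M = Z,  succ(M) = X2,  node(1, 4) = N.
Bind M := Z; substituting into the one remaining equation that mentions M gives: succ(Z) = X2.
Bind X2 := succ(Z); no other remaining equation mentions X2.
Bind N := node(1, 4); substituting into the one remaining equation that mentions N gives: node(tree(node(Y, 7), succ(A)), Y) = node(R, node(1, 4)).
Decompose node/2: tree(node(Y, 7), succ(A)) = R,  Y = node(1, 4).
Bind R := tree(node(Y, 7), succ(A)); no other remaining equation mentions R.
Bind Y := node(1, 4); substituting into the remaining equation gives: node(tree(h(4, d, h(d, 1, 7)), A), tree(L, succ(L))) = node(tree(V, h(zero, node(1, 4), node(1, 4))), tree(tree(zero, tree(V, 7)), Z)). Substituting into the earlier binding gives R := tree(node(node(1, 4), 7), succ(A)).
Decompose node/2: tree(h(4, d, h(d, 1, 7)), A) = tree(V, h(zero, node(1, 4), node(1, 4))),  tree(L, succ(L)) = tree(tree(zero, tree(V, 7)), Z).
Decompose tree/2: h(4, d, h(d, 1, 7)) = V,  A = h(zero, node(1, 4), node(1, 4)).
Bind V := h(4, d, h(d, 1, 7)); substituting into the one remaining equation that mentions V gives: tree(L, succ(L)) = tree(tree(zero, tree(h(4, d, h(d, 1, 7)), 7)), Z).
Bind A := h(zero, node(1, 4), node(1, 4)); no other remaining equation mentions A. Substituting into the earlier binding gives R := tree(node(node(1, 4), 7), succ(h(zero, node(1, 4), node(1, 4)))).
Decompose tree/2: L = tree(zero, tree(h(4, d, h(d, 1, 7)), 7)),  succ(L) = Z.
Bind L := tree(zero, tree(h(4, d, h(d, 1, 7)), 7)); substituting into the remaining equation gives: succ(tree(zero, tree(h(4, d, h(d, 1, 7)), 7))) = Z.
Bind Z := succ(tree(zero, tree(h(4, d, h(d, 1, 7)), 7))). Substituting into the earlier bindings gives M := succ(tree(zero, tree(h(4, d, h(d, 1, 7)), 7))), X2 := succ(succ(tree(zero, tree(h(4, d, h(d, 1, 7)), 7)))).
MGU = { M -> succ(tree(zero, tree(h(4, d, h(d, 1, 7)), 7))), X2 -> succ(succ(tree(zero, tree(h(4, d, h(d, 1, 7)), 7)))), N -> node(1, 4), R -> tree(node(node(1, 4), 7), succ(h(zero, node(1, 4), node(1, 4)))), Y -> node(1, 4), V -> h(4, d, h(d, 1, 7)), A -> h(zero, node(1, 4), node(1, 4)), L -> tree(zero, tree(h(4, d, h(d, 1, 7)), 7)), Z -> succ(tree(zero, tree(h(4, d, h(d, 1, 7)), 7))) }, so R -> tree(node(node(1, 4), 7), succ(h(zero, node(1, 4), node(1, 4)))).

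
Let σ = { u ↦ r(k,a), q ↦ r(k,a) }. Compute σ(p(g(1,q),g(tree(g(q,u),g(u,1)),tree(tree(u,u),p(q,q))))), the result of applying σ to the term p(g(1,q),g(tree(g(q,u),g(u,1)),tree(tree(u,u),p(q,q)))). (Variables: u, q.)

Replace each occurrence of u with r(k,a).
Replace each occurrence of q with r(k,a).
Result: p(g(1,r(k,a)),g(tree(g(r(k,a),r(k,a)),g(r(k,a),1)),tree(tree(r(k,a),r(k,a)),p(r(k,a),r(k,a))))).

p(g(1,r(k,a)),g(tree(g(r(k,a),r(k,a)),g(r(k,a),1)),tree(tree(r(k,a),r(k,a)),p(r(k,a),r(k,a)))))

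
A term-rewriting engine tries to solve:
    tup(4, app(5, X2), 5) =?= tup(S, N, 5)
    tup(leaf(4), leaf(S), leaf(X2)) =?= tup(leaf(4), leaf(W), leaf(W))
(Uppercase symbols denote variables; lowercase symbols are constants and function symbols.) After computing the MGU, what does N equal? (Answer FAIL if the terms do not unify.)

Decompose tup/3: 4 =?= S,  app(5, X2) =?= N,  5 =?= 5.
Bind S := 4; substituting into the one remaining equation that mentions S gives: tup(leaf(4), leaf(4), leaf(X2)) =?= tup(leaf(4), leaf(W), leaf(W)).
Bind N := app(5, X2); no other remaining equation mentions N.
Delete trivial equation 5 =?= 5.
Decompose tup/3: leaf(4) =?= leaf(4),  leaf(4) =?= leaf(W),  leaf(X2) =?= leaf(W).
Delete trivial equation leaf(4) =?= leaf(4).
Decompose leaf/1: 4 =?= W.
Bind W := 4; substituting into the remaining equation gives: leaf(X2) =?= leaf(4).
Decompose leaf/1: X2 =?= 4.
Bind X2 := 4. Substituting into the earlier binding gives N := app(5, 4).
MGU = { S := 4, N := app(5, 4), W := 4, X2 := 4 }, so N := app(5, 4).

app(5, 4)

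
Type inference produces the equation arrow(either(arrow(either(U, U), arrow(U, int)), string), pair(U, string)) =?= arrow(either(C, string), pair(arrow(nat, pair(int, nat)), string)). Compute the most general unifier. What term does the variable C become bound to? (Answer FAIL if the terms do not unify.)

arrow(either(arrow(nat, pair(int, nat)), arrow(nat, pair(int, nat))), arrow(arrow(nat, pair(int, nat)), int))

Decompose arrow/2: either(arrow(either(U, U), arrow(U, int)), string) =?= either(C, string),  pair(U, string) =?= pair(arrow(nat, pair(int, nat)), string).
Decompose either/2: arrow(either(U, U), arrow(U, int)) =?= C,  string =?= string.
Bind C := arrow(either(U, U), arrow(U, int)); no other remaining equation mentions C.
Delete trivial equation string =?= string.
Decompose pair/2: U =?= arrow(nat, pair(int, nat)),  string =?= string.
Bind U := arrow(nat, pair(int, nat)); no other remaining equation mentions U. Substituting into the earlier binding gives C := arrow(either(arrow(nat, pair(int, nat)), arrow(nat, pair(int, nat))), arrow(arrow(nat, pair(int, nat)), int)).
Delete trivial equation string =?= string.
MGU = { C -> arrow(either(arrow(nat, pair(int, nat)), arrow(nat, pair(int, nat))), arrow(arrow(nat, pair(int, nat)), int)), U -> arrow(nat, pair(int, nat)) }, so C -> arrow(either(arrow(nat, pair(int, nat)), arrow(nat, pair(int, nat))), arrow(arrow(nat, pair(int, nat)), int)).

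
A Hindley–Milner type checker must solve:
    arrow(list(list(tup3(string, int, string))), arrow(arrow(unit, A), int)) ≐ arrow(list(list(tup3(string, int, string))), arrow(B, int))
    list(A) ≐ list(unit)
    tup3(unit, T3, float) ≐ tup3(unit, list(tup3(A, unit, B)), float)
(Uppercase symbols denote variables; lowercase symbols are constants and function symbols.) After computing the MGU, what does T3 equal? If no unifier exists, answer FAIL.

Decompose arrow/2: list(list(tup3(string, int, string))) ≐ list(list(tup3(string, int, string))),  arrow(arrow(unit, A), int) ≐ arrow(B, int).
Delete trivial equation list(list(tup3(string, int, string))) ≐ list(list(tup3(string, int, string))).
Decompose arrow/2: arrow(unit, A) ≐ B,  int ≐ int.
Bind B := arrow(unit, A); substituting into the one remaining equation that mentions B gives: tup3(unit, T3, float) ≐ tup3(unit, list(tup3(A, unit, arrow(unit, A))), float).
Delete trivial equation int ≐ int.
Decompose list/1: A ≐ unit.
Bind A := unit; substituting into the remaining equation gives: tup3(unit, T3, float) ≐ tup3(unit, list(tup3(unit, unit, arrow(unit, unit))), float). Substituting into the earlier binding gives B := arrow(unit, unit).
Decompose tup3/3: unit ≐ unit,  T3 ≐ list(tup3(unit, unit, arrow(unit, unit))),  float ≐ float.
Delete trivial equation unit ≐ unit.
Bind T3 := list(tup3(unit, unit, arrow(unit, unit))); no other remaining equation mentions T3.
Delete trivial equation float ≐ float.
MGU = { B := arrow(unit, unit), A := unit, T3 := list(tup3(unit, unit, arrow(unit, unit))) }, so T3 := list(tup3(unit, unit, arrow(unit, unit))).

list(tup3(unit, unit, arrow(unit, unit)))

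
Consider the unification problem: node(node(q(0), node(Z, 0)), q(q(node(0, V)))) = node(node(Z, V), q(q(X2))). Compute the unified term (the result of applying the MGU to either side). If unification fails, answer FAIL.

node(node(q(0), node(q(0), 0)), q(q(node(0, node(q(0), 0)))))

Decompose node/2: node(q(0), node(Z, 0)) = node(Z, V),  q(q(node(0, V))) = q(q(X2)).
Decompose node/2: q(0) = Z,  node(Z, 0) = V.
Bind Z := q(0); substituting into the one remaining equation that mentions Z gives: node(q(0), 0) = V.
Bind V := node(q(0), 0); substituting into the remaining equation gives: q(q(node(0, node(q(0), 0)))) = q(q(X2)).
Decompose q/1: q(node(0, node(q(0), 0))) = q(X2).
Decompose q/1: node(0, node(q(0), 0)) = X2.
Bind X2 := node(0, node(q(0), 0)).
Applying the MGU to either side gives node(node(q(0), node(q(0), 0)), q(q(node(0, node(q(0), 0))))).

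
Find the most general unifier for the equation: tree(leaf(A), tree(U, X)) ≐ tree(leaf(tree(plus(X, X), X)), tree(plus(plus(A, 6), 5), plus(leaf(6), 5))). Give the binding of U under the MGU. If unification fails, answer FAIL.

Decompose tree/2: leaf(A) ≐ leaf(tree(plus(X, X), X)),  tree(U, X) ≐ tree(plus(plus(A, 6), 5), plus(leaf(6), 5)).
Decompose leaf/1: A ≐ tree(plus(X, X), X).
Bind A := tree(plus(X, X), X); substituting into the remaining equation gives: tree(U, X) ≐ tree(plus(plus(tree(plus(X, X), X), 6), 5), plus(leaf(6), 5)).
Decompose tree/2: U ≐ plus(plus(tree(plus(X, X), X), 6), 5),  X ≐ plus(leaf(6), 5).
Bind U := plus(plus(tree(plus(X, X), X), 6), 5); no other remaining equation mentions U.
Bind X := plus(leaf(6), 5). Substituting into the earlier bindings gives A := tree(plus(plus(leaf(6), 5), plus(leaf(6), 5)), plus(leaf(6), 5)), U := plus(plus(tree(plus(plus(leaf(6), 5), plus(leaf(6), 5)), plus(leaf(6), 5)), 6), 5).
MGU = { A := tree(plus(plus(leaf(6), 5), plus(leaf(6), 5)), plus(leaf(6), 5)), U := plus(plus(tree(plus(plus(leaf(6), 5), plus(leaf(6), 5)), plus(leaf(6), 5)), 6), 5), X := plus(leaf(6), 5) }, so U := plus(plus(tree(plus(plus(leaf(6), 5), plus(leaf(6), 5)), plus(leaf(6), 5)), 6), 5).

plus(plus(tree(plus(plus(leaf(6), 5), plus(leaf(6), 5)), plus(leaf(6), 5)), 6), 5)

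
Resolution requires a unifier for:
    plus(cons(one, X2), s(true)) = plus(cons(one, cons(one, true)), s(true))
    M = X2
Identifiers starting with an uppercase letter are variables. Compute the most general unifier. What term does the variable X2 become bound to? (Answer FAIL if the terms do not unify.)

Decompose plus/2: cons(one, X2) = cons(one, cons(one, true)),  s(true) = s(true).
Decompose cons/2: one = one,  X2 = cons(one, true).
Delete trivial equation one = one.
Bind X2 := cons(one, true); substituting into the one remaining equation that mentions X2 gives: M = cons(one, true).
Delete trivial equation s(true) = s(true).
Bind M := cons(one, true).
MGU = { X2 := cons(one, true), M := cons(one, true) }, so X2 := cons(one, true).

cons(one, true)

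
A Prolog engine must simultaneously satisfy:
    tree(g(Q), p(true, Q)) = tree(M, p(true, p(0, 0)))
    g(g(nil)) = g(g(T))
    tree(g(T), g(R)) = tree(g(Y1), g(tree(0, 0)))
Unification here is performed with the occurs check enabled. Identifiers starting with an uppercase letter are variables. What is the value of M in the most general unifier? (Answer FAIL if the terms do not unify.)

g(p(0, 0))

Decompose tree/2: g(Q) = M,  p(true, Q) = p(true, p(0, 0)).
Bind M := g(Q); no other remaining equation mentions M.
Decompose p/2: true = true,  Q = p(0, 0).
Delete trivial equation true = true.
Bind Q := p(0, 0); no other remaining equation mentions Q. Substituting into the earlier binding gives M := g(p(0, 0)).
Decompose g/1: g(nil) = g(T).
Decompose g/1: nil = T.
Bind T := nil; substituting into the remaining equation gives: tree(g(nil), g(R)) = tree(g(Y1), g(tree(0, 0))).
Decompose tree/2: g(nil) = g(Y1),  g(R) = g(tree(0, 0)).
Decompose g/1: nil = Y1.
Bind Y1 := nil; no other remaining equation mentions Y1.
Decompose g/1: R = tree(0, 0).
Bind R := tree(0, 0).
MGU = { M -> g(p(0, 0)), Q -> p(0, 0), T -> nil, Y1 -> nil, R -> tree(0, 0) }, so M -> g(p(0, 0)).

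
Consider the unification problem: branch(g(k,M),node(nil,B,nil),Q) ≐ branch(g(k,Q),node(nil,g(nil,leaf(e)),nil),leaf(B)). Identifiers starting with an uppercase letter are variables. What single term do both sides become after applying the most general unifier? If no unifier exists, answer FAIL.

branch(g(k,leaf(g(nil,leaf(e)))),node(nil,g(nil,leaf(e)),nil),leaf(g(nil,leaf(e))))

Decompose branch/3: g(k,M) ≐ g(k,Q),  node(nil,B,nil) ≐ node(nil,g(nil,leaf(e)),nil),  Q ≐ leaf(B).
Decompose g/2: k ≐ k,  M ≐ Q.
Delete trivial equation k ≐ k.
Bind M := Q; no other remaining equation mentions M.
Decompose node/3: nil ≐ nil,  B ≐ g(nil,leaf(e)),  nil ≐ nil.
Delete trivial equation nil ≐ nil.
Bind B := g(nil,leaf(e)); substituting into the one remaining equation that mentions B gives: Q ≐ leaf(g(nil,leaf(e))).
Delete trivial equation nil ≐ nil.
Bind Q := leaf(g(nil,leaf(e))). Substituting into the earlier binding gives M := leaf(g(nil,leaf(e))).
Applying the MGU to either side gives branch(g(k,leaf(g(nil,leaf(e)))),node(nil,g(nil,leaf(e)),nil),leaf(g(nil,leaf(e)))).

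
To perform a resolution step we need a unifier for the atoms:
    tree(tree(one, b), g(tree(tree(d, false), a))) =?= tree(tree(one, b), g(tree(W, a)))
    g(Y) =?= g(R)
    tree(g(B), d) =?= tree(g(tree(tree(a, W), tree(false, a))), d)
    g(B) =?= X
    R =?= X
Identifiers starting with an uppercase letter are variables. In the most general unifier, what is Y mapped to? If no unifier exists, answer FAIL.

Decompose tree/2: tree(one, b) =?= tree(one, b),  g(tree(tree(d, false), a)) =?= g(tree(W, a)).
Delete trivial equation tree(one, b) =?= tree(one, b).
Decompose g/1: tree(tree(d, false), a) =?= tree(W, a).
Decompose tree/2: tree(d, false) =?= W,  a =?= a.
Bind W := tree(d, false); substituting into the one remaining equation that mentions W gives: tree(g(B), d) =?= tree(g(tree(tree(a, tree(d, false)), tree(false, a))), d).
Delete trivial equation a =?= a.
Decompose g/1: Y =?= R.
Bind Y := R; no other remaining equation mentions Y.
Decompose tree/2: g(B) =?= g(tree(tree(a, tree(d, false)), tree(false, a))),  d =?= d.
Decompose g/1: B =?= tree(tree(a, tree(d, false)), tree(false, a)).
Bind B := tree(tree(a, tree(d, false)), tree(false, a)); substituting into the one remaining equation that mentions B gives: g(tree(tree(a, tree(d, false)), tree(false, a))) =?= X.
Delete trivial equation d =?= d.
Bind X := g(tree(tree(a, tree(d, false)), tree(false, a))); substituting into the remaining equation gives: R =?= g(tree(tree(a, tree(d, false)), tree(false, a))).
Bind R := g(tree(tree(a, tree(d, false)), tree(false, a))). Substituting into the earlier binding gives Y := g(tree(tree(a, tree(d, false)), tree(false, a))).
MGU = { W -> tree(d, false), Y -> g(tree(tree(a, tree(d, false)), tree(false, a))), B -> tree(tree(a, tree(d, false)), tree(false, a)), X -> g(tree(tree(a, tree(d, false)), tree(false, a))), R -> g(tree(tree(a, tree(d, false)), tree(false, a))) }, so Y -> g(tree(tree(a, tree(d, false)), tree(false, a))).

g(tree(tree(a, tree(d, false)), tree(false, a)))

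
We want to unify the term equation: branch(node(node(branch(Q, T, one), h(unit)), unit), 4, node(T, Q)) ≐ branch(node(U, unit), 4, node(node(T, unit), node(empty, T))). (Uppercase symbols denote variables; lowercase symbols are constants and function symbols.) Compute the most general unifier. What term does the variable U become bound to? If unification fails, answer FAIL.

Decompose branch/3: node(node(branch(Q, T, one), h(unit)), unit) ≐ node(U, unit),  4 ≐ 4,  node(T, Q) ≐ node(node(T, unit), node(empty, T)).
Decompose node/2: node(branch(Q, T, one), h(unit)) ≐ U,  unit ≐ unit.
Bind U := node(branch(Q, T, one), h(unit)); no other remaining equation mentions U.
Delete trivial equation unit ≐ unit.
Delete trivial equation 4 ≐ 4.
Decompose node/2: T ≐ node(T, unit),  Q ≐ node(empty, T).
Occurs check fails: T occurs in node(T, unit); the equation T ≐ node(T, unit) has no finite solution.

FAIL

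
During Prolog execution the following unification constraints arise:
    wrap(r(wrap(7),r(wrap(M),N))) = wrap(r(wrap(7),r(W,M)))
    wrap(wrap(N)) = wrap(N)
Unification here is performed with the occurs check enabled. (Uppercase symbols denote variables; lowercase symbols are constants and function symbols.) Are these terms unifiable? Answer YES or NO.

NO

Decompose wrap/1: r(wrap(7),r(wrap(M),N)) = r(wrap(7),r(W,M)).
Decompose r/2: wrap(7) = wrap(7),  r(wrap(M),N) = r(W,M).
Delete trivial equation wrap(7) = wrap(7).
Decompose r/2: wrap(M) = W,  N = M.
Bind W := wrap(M); no other remaining equation mentions W.
Bind N := M; substituting into the remaining equation gives: wrap(wrap(M)) = wrap(M).
Decompose wrap/1: wrap(M) = M.
Occurs check fails: M occurs in wrap(M); the equation M = wrap(M) has no finite solution.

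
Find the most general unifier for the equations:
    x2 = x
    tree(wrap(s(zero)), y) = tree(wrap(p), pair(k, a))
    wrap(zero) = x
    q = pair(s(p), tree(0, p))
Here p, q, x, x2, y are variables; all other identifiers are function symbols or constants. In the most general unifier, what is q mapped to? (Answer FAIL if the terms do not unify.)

Bind x2 := x; no other remaining equation mentions x2.
Decompose tree/2: wrap(s(zero)) = wrap(p),  y = pair(k, a).
Decompose wrap/1: s(zero) = p.
Bind p := s(zero); substituting into the one remaining equation that mentions p gives: q = pair(s(s(zero)), tree(0, s(zero))).
Bind y := pair(k, a); no other remaining equation mentions y.
Bind x := wrap(zero); no other remaining equation mentions x. Substituting into the earlier binding gives x2 := wrap(zero).
Bind q := pair(s(s(zero)), tree(0, s(zero))).
MGU = { x2 ↦ wrap(zero), p ↦ s(zero), y ↦ pair(k, a), x ↦ wrap(zero), q ↦ pair(s(s(zero)), tree(0, s(zero))) }, so q ↦ pair(s(s(zero)), tree(0, s(zero))).

pair(s(s(zero)), tree(0, s(zero)))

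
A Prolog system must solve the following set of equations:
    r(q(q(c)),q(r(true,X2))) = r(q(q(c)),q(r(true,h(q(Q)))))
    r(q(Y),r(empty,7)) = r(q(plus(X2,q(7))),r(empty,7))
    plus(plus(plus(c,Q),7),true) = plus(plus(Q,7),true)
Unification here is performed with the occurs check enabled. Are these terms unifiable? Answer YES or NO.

Decompose r/2: q(q(c)) = q(q(c)),  q(r(true,X2)) = q(r(true,h(q(Q)))).
Delete trivial equation q(q(c)) = q(q(c)).
Decompose q/1: r(true,X2) = r(true,h(q(Q))).
Decompose r/2: true = true,  X2 = h(q(Q)).
Delete trivial equation true = true.
Bind X2 := h(q(Q)); substituting into the one remaining equation that mentions X2 gives: r(q(Y),r(empty,7)) = r(q(plus(h(q(Q)),q(7))),r(empty,7)).
Decompose r/2: q(Y) = q(plus(h(q(Q)),q(7))),  r(empty,7) = r(empty,7).
Decompose q/1: Y = plus(h(q(Q)),q(7)).
Bind Y := plus(h(q(Q)),q(7)); no other remaining equation mentions Y.
Delete trivial equation r(empty,7) = r(empty,7).
Decompose plus/2: plus(plus(c,Q),7) = plus(Q,7),  true = true.
Decompose plus/2: plus(c,Q) = Q,  7 = 7.
Occurs check fails: Q occurs in plus(c,Q); the equation Q = plus(c,Q) has no finite solution.

NO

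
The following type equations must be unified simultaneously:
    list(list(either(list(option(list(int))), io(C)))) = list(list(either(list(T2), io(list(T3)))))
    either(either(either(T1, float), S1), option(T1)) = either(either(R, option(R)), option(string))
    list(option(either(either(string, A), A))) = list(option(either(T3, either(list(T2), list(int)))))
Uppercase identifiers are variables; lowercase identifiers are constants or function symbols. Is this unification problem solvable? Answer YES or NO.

YES

Decompose list/1: list(either(list(option(list(int))), io(C))) = list(either(list(T2), io(list(T3)))).
Decompose list/1: either(list(option(list(int))), io(C)) = either(list(T2), io(list(T3))).
Decompose either/2: list(option(list(int))) = list(T2),  io(C) = io(list(T3)).
Decompose list/1: option(list(int)) = T2.
Bind T2 := option(list(int)); substituting into the one remaining equation that mentions T2 gives: list(option(either(either(string, A), A))) = list(option(either(T3, either(list(option(list(int))), list(int))))).
Decompose io/1: C = list(T3).
Bind C := list(T3); no other remaining equation mentions C.
Decompose either/2: either(either(T1, float), S1) = either(R, option(R)),  option(T1) = option(string).
Decompose either/2: either(T1, float) = R,  S1 = option(R).
Bind R := either(T1, float); substituting into the one remaining equation that mentions R gives: S1 = option(either(T1, float)).
Bind S1 := option(either(T1, float)); no other remaining equation mentions S1.
Decompose option/1: T1 = string.
Bind T1 := string; no other remaining equation mentions T1. Substituting into the earlier bindings gives R := either(string, float), S1 := option(either(string, float)).
Decompose list/1: option(either(either(string, A), A)) = option(either(T3, either(list(option(list(int))), list(int)))).
Decompose option/1: either(either(string, A), A) = either(T3, either(list(option(list(int))), list(int))).
Decompose either/2: either(string, A) = T3,  A = either(list(option(list(int))), list(int)).
Bind T3 := either(string, A); no other remaining equation mentions T3. Substituting into the earlier binding gives C := list(either(string, A)).
Bind A := either(list(option(list(int))), list(int)). Substituting into the earlier bindings gives C := list(either(string, either(list(option(list(int))), list(int)))), T3 := either(string, either(list(option(list(int))), list(int))).
No equations remain and no clash or occurs-check failure arose, so a unifier exists.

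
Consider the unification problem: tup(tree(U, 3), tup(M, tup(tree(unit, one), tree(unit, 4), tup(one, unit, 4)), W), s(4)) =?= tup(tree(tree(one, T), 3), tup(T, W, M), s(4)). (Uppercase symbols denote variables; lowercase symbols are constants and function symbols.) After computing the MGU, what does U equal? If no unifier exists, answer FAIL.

Decompose tup/3: tree(U, 3) =?= tree(tree(one, T), 3),  tup(M, tup(tree(unit, one), tree(unit, 4), tup(one, unit, 4)), W) =?= tup(T, W, M),  s(4) =?= s(4).
Decompose tree/2: U =?= tree(one, T),  3 =?= 3.
Bind U := tree(one, T); no other remaining equation mentions U.
Delete trivial equation 3 =?= 3.
Decompose tup/3: M =?= T,  tup(tree(unit, one), tree(unit, 4), tup(one, unit, 4)) =?= W,  W =?= M.
Bind M := T; substituting into the one remaining equation that mentions M gives: W =?= T.
Bind W := tup(tree(unit, one), tree(unit, 4), tup(one, unit, 4)); substituting into the one remaining equation that mentions W gives: tup(tree(unit, one), tree(unit, 4), tup(one, unit, 4)) =?= T.
Bind T := tup(tree(unit, one), tree(unit, 4), tup(one, unit, 4)); no other remaining equation mentions T. Substituting into the earlier bindings gives U := tree(one, tup(tree(unit, one), tree(unit, 4), tup(one, unit, 4))), M := tup(tree(unit, one), tree(unit, 4), tup(one, unit, 4)).
Delete trivial equation s(4) =?= s(4).
MGU = { U := tree(one, tup(tree(unit, one), tree(unit, 4), tup(one, unit, 4))), M := tup(tree(unit, one), tree(unit, 4), tup(one, unit, 4)), W := tup(tree(unit, one), tree(unit, 4), tup(one, unit, 4)), T := tup(tree(unit, one), tree(unit, 4), tup(one, unit, 4)) }, so U := tree(one, tup(tree(unit, one), tree(unit, 4), tup(one, unit, 4))).

tree(one, tup(tree(unit, one), tree(unit, 4), tup(one, unit, 4)))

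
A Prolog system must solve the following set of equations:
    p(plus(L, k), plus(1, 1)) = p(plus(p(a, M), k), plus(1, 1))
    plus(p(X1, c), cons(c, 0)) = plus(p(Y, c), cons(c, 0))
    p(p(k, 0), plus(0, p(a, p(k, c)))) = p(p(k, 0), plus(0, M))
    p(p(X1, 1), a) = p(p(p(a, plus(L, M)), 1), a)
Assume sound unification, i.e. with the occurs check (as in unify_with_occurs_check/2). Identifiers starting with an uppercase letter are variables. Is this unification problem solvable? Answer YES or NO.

YES

Decompose p/2: plus(L, k) = plus(p(a, M), k),  plus(1, 1) = plus(1, 1).
Decompose plus/2: L = p(a, M),  k = k.
Bind L := p(a, M); substituting into the one remaining equation that mentions L gives: p(p(X1, 1), a) = p(p(p(a, plus(p(a, M), M)), 1), a).
Delete trivial equation k = k.
Delete trivial equation plus(1, 1) = plus(1, 1).
Decompose plus/2: p(X1, c) = p(Y, c),  cons(c, 0) = cons(c, 0).
Decompose p/2: X1 = Y,  c = c.
Bind X1 := Y; substituting into the one remaining equation that mentions X1 gives: p(p(Y, 1), a) = p(p(p(a, plus(p(a, M), M)), 1), a).
Delete trivial equation c = c.
Delete trivial equation cons(c, 0) = cons(c, 0).
Decompose p/2: p(k, 0) = p(k, 0),  plus(0, p(a, p(k, c))) = plus(0, M).
Delete trivial equation p(k, 0) = p(k, 0).
Decompose plus/2: 0 = 0,  p(a, p(k, c)) = M.
Delete trivial equation 0 = 0.
Bind M := p(a, p(k, c)); substituting into the remaining equation gives: p(p(Y, 1), a) = p(p(p(a, plus(p(a, p(a, p(k, c))), p(a, p(k, c)))), 1), a). Substituting into the earlier binding gives L := p(a, p(a, p(k, c))).
Decompose p/2: p(Y, 1) = p(p(a, plus(p(a, p(a, p(k, c))), p(a, p(k, c)))), 1),  a = a.
Decompose p/2: Y = p(a, plus(p(a, p(a, p(k, c))), p(a, p(k, c)))),  1 = 1.
Bind Y := p(a, plus(p(a, p(a, p(k, c))), p(a, p(k, c)))); no other remaining equation mentions Y. Substituting into the earlier binding gives X1 := p(a, plus(p(a, p(a, p(k, c))), p(a, p(k, c)))).
Delete trivial equation 1 = 1.
Delete trivial equation a = a.
No equations remain and no clash or occurs-check failure arose, so a unifier exists.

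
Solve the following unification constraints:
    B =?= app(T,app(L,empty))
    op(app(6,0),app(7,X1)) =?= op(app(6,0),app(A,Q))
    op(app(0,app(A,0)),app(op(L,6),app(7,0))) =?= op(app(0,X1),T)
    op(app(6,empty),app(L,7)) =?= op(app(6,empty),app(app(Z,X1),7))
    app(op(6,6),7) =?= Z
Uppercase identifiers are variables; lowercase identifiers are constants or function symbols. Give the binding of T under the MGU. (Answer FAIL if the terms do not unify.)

app(op(app(app(op(6,6),7),app(7,0)),6),app(7,0))

Bind B := app(T,app(L,empty)); no other remaining equation mentions B.
Decompose op/2: app(6,0) =?= app(6,0),  app(7,X1) =?= app(A,Q).
Delete trivial equation app(6,0) =?= app(6,0).
Decompose app/2: 7 =?= A,  X1 =?= Q.
Bind A := 7; substituting into the one remaining equation that mentions A gives: op(app(0,app(7,0)),app(op(L,6),app(7,0))) =?= op(app(0,X1),T).
Bind X1 := Q; substituting into the 2 remaining equations that mention X1 gives: op(app(0,app(7,0)),app(op(L,6),app(7,0))) =?= op(app(0,Q),T),  op(app(6,empty),app(L,7)) =?= op(app(6,empty),app(app(Z,Q),7)).
Decompose op/2: app(0,app(7,0)) =?= app(0,Q),  app(op(L,6),app(7,0)) =?= T.
Decompose app/2: 0 =?= 0,  app(7,0) =?= Q.
Delete trivial equation 0 =?= 0.
Bind Q := app(7,0); substituting into the one remaining equation that mentions Q gives: op(app(6,empty),app(L,7)) =?= op(app(6,empty),app(app(Z,app(7,0)),7)). Substituting into the earlier binding gives X1 := app(7,0).
Bind T := app(op(L,6),app(7,0)); no other remaining equation mentions T. Substituting into the earlier binding gives B := app(app(op(L,6),app(7,0)),app(L,empty)).
Decompose op/2: app(6,empty) =?= app(6,empty),  app(L,7) =?= app(app(Z,app(7,0)),7).
Delete trivial equation app(6,empty) =?= app(6,empty).
Decompose app/2: L =?= app(Z,app(7,0)),  7 =?= 7.
Bind L := app(Z,app(7,0)); no other remaining equation mentions L. Substituting into the earlier bindings gives B := app(app(op(app(Z,app(7,0)),6),app(7,0)),app(app(Z,app(7,0)),empty)), T := app(op(app(Z,app(7,0)),6),app(7,0)).
Delete trivial equation 7 =?= 7.
Bind Z := app(op(6,6),7). Substituting into the earlier bindings gives B := app(app(op(app(app(op(6,6),7),app(7,0)),6),app(7,0)),app(app(app(op(6,6),7),app(7,0)),empty)), T := app(op(app(app(op(6,6),7),app(7,0)),6),app(7,0)), L := app(app(op(6,6),7),app(7,0)).
MGU = { B ↦ app(app(op(app(app(op(6,6),7),app(7,0)),6),app(7,0)),app(app(app(op(6,6),7),app(7,0)),empty)), A ↦ 7, X1 ↦ app(7,0), Q ↦ app(7,0), T ↦ app(op(app(app(op(6,6),7),app(7,0)),6),app(7,0)), L ↦ app(app(op(6,6),7),app(7,0)), Z ↦ app(op(6,6),7) }, so T ↦ app(op(app(app(op(6,6),7),app(7,0)),6),app(7,0)).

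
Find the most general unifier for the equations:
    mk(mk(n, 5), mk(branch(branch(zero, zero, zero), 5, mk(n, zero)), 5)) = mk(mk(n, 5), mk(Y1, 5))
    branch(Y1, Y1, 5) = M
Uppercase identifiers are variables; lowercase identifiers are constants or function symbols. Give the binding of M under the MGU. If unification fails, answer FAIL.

branch(branch(branch(zero, zero, zero), 5, mk(n, zero)), branch(branch(zero, zero, zero), 5, mk(n, zero)), 5)

Decompose mk/2: mk(n, 5) = mk(n, 5),  mk(branch(branch(zero, zero, zero), 5, mk(n, zero)), 5) = mk(Y1, 5).
Delete trivial equation mk(n, 5) = mk(n, 5).
Decompose mk/2: branch(branch(zero, zero, zero), 5, mk(n, zero)) = Y1,  5 = 5.
Bind Y1 := branch(branch(zero, zero, zero), 5, mk(n, zero)); substituting into the one remaining equation that mentions Y1 gives: branch(branch(branch(zero, zero, zero), 5, mk(n, zero)), branch(branch(zero, zero, zero), 5, mk(n, zero)), 5) = M.
Delete trivial equation 5 = 5.
Bind M := branch(branch(branch(zero, zero, zero), 5, mk(n, zero)), branch(branch(zero, zero, zero), 5, mk(n, zero)), 5).
MGU = { Y1 -> branch(branch(zero, zero, zero), 5, mk(n, zero)), M -> branch(branch(branch(zero, zero, zero), 5, mk(n, zero)), branch(branch(zero, zero, zero), 5, mk(n, zero)), 5) }, so M -> branch(branch(branch(zero, zero, zero), 5, mk(n, zero)), branch(branch(zero, zero, zero), 5, mk(n, zero)), 5).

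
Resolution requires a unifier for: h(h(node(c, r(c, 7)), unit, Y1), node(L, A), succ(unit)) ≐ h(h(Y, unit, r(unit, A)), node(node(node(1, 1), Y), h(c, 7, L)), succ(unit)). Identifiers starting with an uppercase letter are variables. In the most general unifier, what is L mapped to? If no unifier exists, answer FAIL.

Decompose h/3: h(node(c, r(c, 7)), unit, Y1) ≐ h(Y, unit, r(unit, A)),  node(L, A) ≐ node(node(node(1, 1), Y), h(c, 7, L)),  succ(unit) ≐ succ(unit).
Decompose h/3: node(c, r(c, 7)) ≐ Y,  unit ≐ unit,  Y1 ≐ r(unit, A).
Bind Y := node(c, r(c, 7)); substituting into the one remaining equation that mentions Y gives: node(L, A) ≐ node(node(node(1, 1), node(c, r(c, 7))), h(c, 7, L)).
Delete trivial equation unit ≐ unit.
Bind Y1 := r(unit, A); no other remaining equation mentions Y1.
Decompose node/2: L ≐ node(node(1, 1), node(c, r(c, 7))),  A ≐ h(c, 7, L).
Bind L := node(node(1, 1), node(c, r(c, 7))); substituting into the one remaining equation that mentions L gives: A ≐ h(c, 7, node(node(1, 1), node(c, r(c, 7)))).
Bind A := h(c, 7, node(node(1, 1), node(c, r(c, 7)))); no other remaining equation mentions A. Substituting into the earlier binding gives Y1 := r(unit, h(c, 7, node(node(1, 1), node(c, r(c, 7))))).
Delete trivial equation succ(unit) ≐ succ(unit).
MGU = { Y ↦ node(c, r(c, 7)), Y1 ↦ r(unit, h(c, 7, node(node(1, 1), node(c, r(c, 7))))), L ↦ node(node(1, 1), node(c, r(c, 7))), A ↦ h(c, 7, node(node(1, 1), node(c, r(c, 7)))) }, so L ↦ node(node(1, 1), node(c, r(c, 7))).

node(node(1, 1), node(c, r(c, 7)))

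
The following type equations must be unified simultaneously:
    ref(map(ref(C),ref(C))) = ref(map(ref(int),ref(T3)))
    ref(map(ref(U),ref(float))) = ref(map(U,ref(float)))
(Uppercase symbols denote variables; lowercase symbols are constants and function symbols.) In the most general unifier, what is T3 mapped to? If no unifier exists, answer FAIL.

FAIL

Decompose ref/1: map(ref(C),ref(C)) = map(ref(int),ref(T3)).
Decompose map/2: ref(C) = ref(int),  ref(C) = ref(T3).
Decompose ref/1: C = int.
Bind C := int; substituting into the one remaining equation that mentions C gives: ref(int) = ref(T3).
Decompose ref/1: int = T3.
Bind T3 := int; no other remaining equation mentions T3.
Decompose ref/1: map(ref(U),ref(float)) = map(U,ref(float)).
Decompose map/2: ref(U) = U,  ref(float) = ref(float).
Occurs check fails: U occurs in ref(U); the equation U = ref(U) has no finite solution.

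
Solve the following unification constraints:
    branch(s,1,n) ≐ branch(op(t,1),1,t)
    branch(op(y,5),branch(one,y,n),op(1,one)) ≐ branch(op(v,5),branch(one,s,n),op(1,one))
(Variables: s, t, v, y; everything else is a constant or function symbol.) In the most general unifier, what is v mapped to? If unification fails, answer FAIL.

Decompose branch/3: s ≐ op(t,1),  1 ≐ 1,  n ≐ t.
Bind s := op(t,1); substituting into the one remaining equation that mentions s gives: branch(op(y,5),branch(one,y,n),op(1,one)) ≐ branch(op(v,5),branch(one,op(t,1),n),op(1,one)).
Delete trivial equation 1 ≐ 1.
Bind t := n; substituting into the remaining equation gives: branch(op(y,5),branch(one,y,n),op(1,one)) ≐ branch(op(v,5),branch(one,op(n,1),n),op(1,one)). Substituting into the earlier binding gives s := op(n,1).
Decompose branch/3: op(y,5) ≐ op(v,5),  branch(one,y,n) ≐ branch(one,op(n,1),n),  op(1,one) ≐ op(1,one).
Decompose op/2: y ≐ v,  5 ≐ 5.
Bind y := v; substituting into the one remaining equation that mentions y gives: branch(one,v,n) ≐ branch(one,op(n,1),n).
Delete trivial equation 5 ≐ 5.
Decompose branch/3: one ≐ one,  v ≐ op(n,1),  n ≐ n.
Delete trivial equation one ≐ one.
Bind v := op(n,1); no other remaining equation mentions v. Substituting into the earlier binding gives y := op(n,1).
Delete trivial equation n ≐ n.
Delete trivial equation op(1,one) ≐ op(1,one).
MGU = { s := op(n,1), t := n, y := op(n,1), v := op(n,1) }, so v := op(n,1).

op(n,1)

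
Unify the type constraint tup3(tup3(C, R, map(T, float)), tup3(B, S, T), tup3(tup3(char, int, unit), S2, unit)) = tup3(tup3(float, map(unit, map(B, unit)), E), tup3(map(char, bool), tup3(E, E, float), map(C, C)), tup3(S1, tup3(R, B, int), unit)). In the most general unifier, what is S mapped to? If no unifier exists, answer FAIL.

Decompose tup3/3: tup3(C, R, map(T, float)) = tup3(float, map(unit, map(B, unit)), E),  tup3(B, S, T) = tup3(map(char, bool), tup3(E, E, float), map(C, C)),  tup3(tup3(char, int, unit), S2, unit) = tup3(S1, tup3(R, B, int), unit).
Decompose tup3/3: C = float,  R = map(unit, map(B, unit)),  map(T, float) = E.
Bind C := float; substituting into the one remaining equation that mentions C gives: tup3(B, S, T) = tup3(map(char, bool), tup3(E, E, float), map(float, float)).
Bind R := map(unit, map(B, unit)); substituting into the one remaining equation that mentions R gives: tup3(tup3(char, int, unit), S2, unit) = tup3(S1, tup3(map(unit, map(B, unit)), B, int), unit).
Bind E := map(T, float); substituting into the one remaining equation that mentions E gives: tup3(B, S, T) = tup3(map(char, bool), tup3(map(T, float), map(T, float), float), map(float, float)).
Decompose tup3/3: B = map(char, bool),  S = tup3(map(T, float), map(T, float), float),  T = map(float, float).
Bind B := map(char, bool); substituting into the one remaining equation that mentions B gives: tup3(tup3(char, int, unit), S2, unit) = tup3(S1, tup3(map(unit, map(map(char, bool), unit)), map(char, bool), int), unit). Substituting into the earlier binding gives R := map(unit, map(map(char, bool), unit)).
Bind S := tup3(map(T, float), map(T, float), float); no other remaining equation mentions S.
Bind T := map(float, float); no other remaining equation mentions T. Substituting into the earlier bindings gives E := map(map(float, float), float), S := tup3(map(map(float, float), float), map(map(float, float), float), float).
Decompose tup3/3: tup3(char, int, unit) = S1,  S2 = tup3(map(unit, map(map(char, bool), unit)), map(char, bool), int),  unit = unit.
Bind S1 := tup3(char, int, unit); no other remaining equation mentions S1.
Bind S2 := tup3(map(unit, map(map(char, bool), unit)), map(char, bool), int); no other remaining equation mentions S2.
Delete trivial equation unit = unit.
MGU = { C ↦ float, R ↦ map(unit, map(map(char, bool), unit)), E ↦ map(map(float, float), float), B ↦ map(char, bool), S ↦ tup3(map(map(float, float), float), map(map(float, float), float), float), T ↦ map(float, float), S1 ↦ tup3(char, int, unit), S2 ↦ tup3(map(unit, map(map(char, bool), unit)), map(char, bool), int) }, so S ↦ tup3(map(map(float, float), float), map(map(float, float), float), float).

tup3(map(map(float, float), float), map(map(float, float), float), float)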